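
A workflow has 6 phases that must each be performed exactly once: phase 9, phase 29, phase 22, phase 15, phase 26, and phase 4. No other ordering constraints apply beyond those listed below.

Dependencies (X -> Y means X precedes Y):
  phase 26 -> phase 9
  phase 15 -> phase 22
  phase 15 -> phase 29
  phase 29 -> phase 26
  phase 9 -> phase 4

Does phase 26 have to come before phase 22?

Phase 26 and phase 22 are not related by any chain of constraints.
There exist valid orderings with phase 22 before phase 26, so phase 26 is not required to come first.

No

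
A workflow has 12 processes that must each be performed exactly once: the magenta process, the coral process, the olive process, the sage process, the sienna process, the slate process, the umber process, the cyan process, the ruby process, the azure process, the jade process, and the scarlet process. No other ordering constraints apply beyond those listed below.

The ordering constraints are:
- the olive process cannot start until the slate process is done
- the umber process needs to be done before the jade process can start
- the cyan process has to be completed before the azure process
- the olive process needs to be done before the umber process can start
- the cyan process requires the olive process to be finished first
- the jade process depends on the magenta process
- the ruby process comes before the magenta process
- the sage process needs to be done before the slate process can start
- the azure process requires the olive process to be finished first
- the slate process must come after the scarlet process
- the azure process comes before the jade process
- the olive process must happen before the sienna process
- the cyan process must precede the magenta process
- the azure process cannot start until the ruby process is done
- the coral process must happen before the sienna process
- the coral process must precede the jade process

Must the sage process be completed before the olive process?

Tracing the constraints gives a chain: the sage process → the slate process → the olive process.
So the sage process must precede the olive process in any valid ordering.

Yes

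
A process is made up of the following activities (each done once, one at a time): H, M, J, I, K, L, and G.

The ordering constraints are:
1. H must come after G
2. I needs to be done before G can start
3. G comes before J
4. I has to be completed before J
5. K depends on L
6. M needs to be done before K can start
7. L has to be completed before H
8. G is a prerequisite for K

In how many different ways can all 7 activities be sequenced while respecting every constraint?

3 activities have no prerequisites (M, I, L), so any of them could come first.
Enumerating by repeatedly choosing an available activity (one whose prerequisites are all placed) gives 101 distinct complete orderings.

101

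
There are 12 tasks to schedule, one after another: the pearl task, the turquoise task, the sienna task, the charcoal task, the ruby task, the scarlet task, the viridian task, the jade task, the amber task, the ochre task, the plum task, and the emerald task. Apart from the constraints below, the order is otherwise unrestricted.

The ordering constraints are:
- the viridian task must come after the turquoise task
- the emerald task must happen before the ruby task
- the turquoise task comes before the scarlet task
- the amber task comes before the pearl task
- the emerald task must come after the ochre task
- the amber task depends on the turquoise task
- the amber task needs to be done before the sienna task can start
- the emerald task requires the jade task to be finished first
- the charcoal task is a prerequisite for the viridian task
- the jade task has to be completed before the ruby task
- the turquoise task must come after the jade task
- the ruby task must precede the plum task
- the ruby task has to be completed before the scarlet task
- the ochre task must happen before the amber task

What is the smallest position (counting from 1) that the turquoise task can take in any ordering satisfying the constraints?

2

The only task forced before the turquoise task (directly or transitively) is the jade task.
With 1 mandatory predecessor, the earliest the turquoise task can sit is position 1+1 = 2, and placing just that one first achieves it.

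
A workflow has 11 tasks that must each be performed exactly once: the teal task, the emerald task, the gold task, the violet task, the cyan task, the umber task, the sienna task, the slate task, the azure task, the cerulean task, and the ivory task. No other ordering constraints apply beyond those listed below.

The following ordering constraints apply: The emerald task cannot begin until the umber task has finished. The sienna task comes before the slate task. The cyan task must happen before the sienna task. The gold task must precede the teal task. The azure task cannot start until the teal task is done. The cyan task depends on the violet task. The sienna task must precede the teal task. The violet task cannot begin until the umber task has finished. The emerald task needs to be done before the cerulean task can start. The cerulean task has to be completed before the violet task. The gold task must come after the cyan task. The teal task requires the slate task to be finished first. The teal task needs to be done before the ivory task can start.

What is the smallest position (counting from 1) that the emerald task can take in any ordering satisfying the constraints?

Working backwards through the constraints from the emerald task, its only required predecessor is the umber task.
With 1 mandatory predecessor, the earliest the emerald task can sit is position 1+1 = 2, and placing just that one first achieves it.

2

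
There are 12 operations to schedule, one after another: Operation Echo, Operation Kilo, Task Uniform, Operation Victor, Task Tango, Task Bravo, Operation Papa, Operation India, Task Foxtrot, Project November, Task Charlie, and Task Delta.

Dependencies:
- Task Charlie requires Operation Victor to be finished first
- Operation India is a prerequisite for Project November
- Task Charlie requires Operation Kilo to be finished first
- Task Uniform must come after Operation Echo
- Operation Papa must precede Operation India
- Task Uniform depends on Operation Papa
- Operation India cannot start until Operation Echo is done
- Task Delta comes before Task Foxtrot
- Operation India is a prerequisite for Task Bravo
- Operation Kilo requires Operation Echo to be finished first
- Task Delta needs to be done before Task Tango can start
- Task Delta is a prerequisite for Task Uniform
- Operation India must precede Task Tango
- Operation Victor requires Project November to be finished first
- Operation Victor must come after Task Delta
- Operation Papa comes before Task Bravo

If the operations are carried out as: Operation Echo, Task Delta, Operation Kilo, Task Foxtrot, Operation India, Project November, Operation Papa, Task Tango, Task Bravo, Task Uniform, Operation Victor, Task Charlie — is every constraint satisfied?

No

In the proposed order, Operation India appears before Operation Papa.
Since Operation Papa is required before Operation India, the ordering is invalid.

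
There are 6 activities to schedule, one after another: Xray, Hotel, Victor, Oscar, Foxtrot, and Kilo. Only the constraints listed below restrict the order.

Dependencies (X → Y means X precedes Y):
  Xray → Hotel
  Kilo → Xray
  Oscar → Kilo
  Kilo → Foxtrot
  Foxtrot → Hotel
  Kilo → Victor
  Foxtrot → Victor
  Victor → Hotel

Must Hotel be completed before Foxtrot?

No

The constraints actually force Foxtrot before Hotel (via Foxtrot → Hotel), not the other way around.
So Hotel never precedes Foxtrot.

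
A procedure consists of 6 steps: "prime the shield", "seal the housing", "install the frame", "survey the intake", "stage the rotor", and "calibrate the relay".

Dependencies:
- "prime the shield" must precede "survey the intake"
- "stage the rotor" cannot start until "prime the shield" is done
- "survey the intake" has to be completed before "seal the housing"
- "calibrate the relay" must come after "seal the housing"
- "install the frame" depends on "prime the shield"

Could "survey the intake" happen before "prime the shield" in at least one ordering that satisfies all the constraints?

The constraints give a chain "prime the shield" → "survey the intake", which forces "prime the shield" before "survey the intake".
So no valid ordering can have "survey the intake" before "prime the shield".

No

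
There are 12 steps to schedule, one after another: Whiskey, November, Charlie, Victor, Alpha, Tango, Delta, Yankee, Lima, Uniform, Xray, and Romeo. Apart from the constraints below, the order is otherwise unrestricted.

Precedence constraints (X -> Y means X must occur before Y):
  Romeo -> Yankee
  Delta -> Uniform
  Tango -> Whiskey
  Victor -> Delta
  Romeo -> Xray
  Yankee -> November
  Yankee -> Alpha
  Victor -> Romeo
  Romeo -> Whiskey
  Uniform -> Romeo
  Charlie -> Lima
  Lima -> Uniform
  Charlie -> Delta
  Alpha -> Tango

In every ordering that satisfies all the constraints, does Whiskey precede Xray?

No

Whiskey and Xray are not related by any chain of constraints.
So Whiskey can come before Xray or after — it is not forced.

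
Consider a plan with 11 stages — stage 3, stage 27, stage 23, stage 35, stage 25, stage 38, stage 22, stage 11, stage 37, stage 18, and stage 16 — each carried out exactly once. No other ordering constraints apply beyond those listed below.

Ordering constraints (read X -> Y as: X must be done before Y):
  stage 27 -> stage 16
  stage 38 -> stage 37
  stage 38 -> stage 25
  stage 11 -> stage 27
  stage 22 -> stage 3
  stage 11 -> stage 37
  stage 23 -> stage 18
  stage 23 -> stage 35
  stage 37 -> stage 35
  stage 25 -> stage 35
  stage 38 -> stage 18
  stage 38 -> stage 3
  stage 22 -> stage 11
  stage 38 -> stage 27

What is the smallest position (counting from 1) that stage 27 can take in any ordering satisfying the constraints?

Every stage that must precede stage 27 has to come before it. Tracing all chains that end at stage 27, those stages are: stage 38, stage 22, stage 11 — 3 in total.
With 3 mandatory predecessors, the earliest stage 27 can sit is position 3+1 = 4, and placing just those 3 first achieves it.

4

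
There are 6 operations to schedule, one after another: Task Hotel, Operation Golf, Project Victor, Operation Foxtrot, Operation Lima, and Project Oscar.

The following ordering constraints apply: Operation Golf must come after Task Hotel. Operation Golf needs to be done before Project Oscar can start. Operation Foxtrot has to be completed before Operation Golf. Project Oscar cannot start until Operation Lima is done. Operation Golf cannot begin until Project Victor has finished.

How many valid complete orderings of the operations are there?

30

4 operations have no prerequisites (Task Hotel, Project Victor, Operation Foxtrot, Operation Lima), so any of them could come first.
Systematically extending each partial ordering one operation at a time and counting, there are 30 complete orderings.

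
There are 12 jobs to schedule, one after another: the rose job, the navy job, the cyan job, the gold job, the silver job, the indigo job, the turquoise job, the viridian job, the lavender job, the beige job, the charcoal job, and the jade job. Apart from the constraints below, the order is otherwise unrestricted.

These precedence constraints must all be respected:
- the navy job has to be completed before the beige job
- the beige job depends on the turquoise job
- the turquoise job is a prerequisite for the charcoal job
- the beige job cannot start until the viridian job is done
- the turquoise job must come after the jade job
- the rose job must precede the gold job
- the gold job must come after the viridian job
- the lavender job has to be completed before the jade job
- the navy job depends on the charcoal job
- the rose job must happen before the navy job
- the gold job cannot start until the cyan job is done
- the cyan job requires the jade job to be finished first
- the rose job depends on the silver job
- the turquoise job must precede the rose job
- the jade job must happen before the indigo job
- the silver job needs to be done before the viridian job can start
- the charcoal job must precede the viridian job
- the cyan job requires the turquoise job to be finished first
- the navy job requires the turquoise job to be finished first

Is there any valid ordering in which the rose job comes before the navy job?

Every valid ordering already has the rose job before the navy job (the constraints require it), so in particular at least one does.

Yes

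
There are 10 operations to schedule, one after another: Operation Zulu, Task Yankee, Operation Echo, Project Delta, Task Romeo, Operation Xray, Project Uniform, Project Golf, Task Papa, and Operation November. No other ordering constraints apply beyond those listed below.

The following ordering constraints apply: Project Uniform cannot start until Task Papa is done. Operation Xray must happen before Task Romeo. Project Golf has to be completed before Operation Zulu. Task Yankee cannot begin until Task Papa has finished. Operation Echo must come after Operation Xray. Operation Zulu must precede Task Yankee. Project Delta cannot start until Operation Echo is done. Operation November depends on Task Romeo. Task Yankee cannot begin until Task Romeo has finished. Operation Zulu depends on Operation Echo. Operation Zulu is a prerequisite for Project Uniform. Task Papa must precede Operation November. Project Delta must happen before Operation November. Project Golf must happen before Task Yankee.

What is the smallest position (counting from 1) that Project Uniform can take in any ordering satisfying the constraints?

6

The operations that are forced before Project Uniform, directly or transitively, are Operation Zulu, Operation Echo, Operation Xray, Project Golf, Task Papa. That's 5 operations.
With 5 mandatory predecessors, the earliest Project Uniform can sit is position 5+1 = 6, and placing just those 5 first achieves it.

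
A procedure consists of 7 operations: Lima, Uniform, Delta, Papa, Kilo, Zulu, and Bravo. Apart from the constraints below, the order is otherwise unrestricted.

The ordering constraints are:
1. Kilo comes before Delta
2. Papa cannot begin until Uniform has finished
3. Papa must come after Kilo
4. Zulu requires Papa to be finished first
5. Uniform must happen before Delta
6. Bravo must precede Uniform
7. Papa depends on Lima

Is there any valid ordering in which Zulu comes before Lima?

There is a dependency chain Lima → Papa → Zulu, so Zulu always comes after Lima.
Hence Zulu can never be scheduled before Lima.

No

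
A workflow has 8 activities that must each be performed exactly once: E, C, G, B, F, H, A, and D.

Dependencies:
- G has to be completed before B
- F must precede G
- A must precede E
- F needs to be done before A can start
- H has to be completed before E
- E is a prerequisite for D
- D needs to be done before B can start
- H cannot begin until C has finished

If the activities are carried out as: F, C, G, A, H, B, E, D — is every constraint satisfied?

The sequence places B ahead of D.
That contradicts the constraint that D must precede B.

No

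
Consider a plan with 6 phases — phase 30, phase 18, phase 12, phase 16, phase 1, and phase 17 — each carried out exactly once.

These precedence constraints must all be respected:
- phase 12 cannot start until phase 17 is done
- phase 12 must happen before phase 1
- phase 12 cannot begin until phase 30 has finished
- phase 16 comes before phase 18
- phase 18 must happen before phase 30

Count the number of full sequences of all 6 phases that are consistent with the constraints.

The phases with no prerequisites are phase 16, phase 17; any of them can be placed first.
Counting all ways to extend the partial order to a total order gives 4.

4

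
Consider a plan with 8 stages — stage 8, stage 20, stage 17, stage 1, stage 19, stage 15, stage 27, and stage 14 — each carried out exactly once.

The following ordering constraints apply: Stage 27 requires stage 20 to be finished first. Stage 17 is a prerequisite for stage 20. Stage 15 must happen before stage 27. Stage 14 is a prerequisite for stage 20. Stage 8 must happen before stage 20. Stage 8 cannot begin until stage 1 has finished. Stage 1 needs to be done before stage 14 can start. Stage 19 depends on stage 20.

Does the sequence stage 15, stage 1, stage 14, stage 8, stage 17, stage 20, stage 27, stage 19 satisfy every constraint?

Every stated constraint is respected: stage 15 sits at position 1, ahead of stage 27 at position 7, and each of the other listed pairs likewise has the predecessor earlier in the sequence.

Yes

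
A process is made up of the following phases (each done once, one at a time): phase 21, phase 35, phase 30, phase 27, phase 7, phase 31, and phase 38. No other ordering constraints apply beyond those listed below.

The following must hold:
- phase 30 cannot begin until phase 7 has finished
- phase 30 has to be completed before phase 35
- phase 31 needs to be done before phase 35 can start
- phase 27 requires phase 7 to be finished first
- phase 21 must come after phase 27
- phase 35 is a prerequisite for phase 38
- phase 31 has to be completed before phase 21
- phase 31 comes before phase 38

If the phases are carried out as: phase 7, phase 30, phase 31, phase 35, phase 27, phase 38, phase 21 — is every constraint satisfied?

Yes

Every stated constraint is respected: phase 7 sits at position 1, ahead of phase 27 at position 5, and each of the other listed pairs likewise has the predecessor earlier in the sequence.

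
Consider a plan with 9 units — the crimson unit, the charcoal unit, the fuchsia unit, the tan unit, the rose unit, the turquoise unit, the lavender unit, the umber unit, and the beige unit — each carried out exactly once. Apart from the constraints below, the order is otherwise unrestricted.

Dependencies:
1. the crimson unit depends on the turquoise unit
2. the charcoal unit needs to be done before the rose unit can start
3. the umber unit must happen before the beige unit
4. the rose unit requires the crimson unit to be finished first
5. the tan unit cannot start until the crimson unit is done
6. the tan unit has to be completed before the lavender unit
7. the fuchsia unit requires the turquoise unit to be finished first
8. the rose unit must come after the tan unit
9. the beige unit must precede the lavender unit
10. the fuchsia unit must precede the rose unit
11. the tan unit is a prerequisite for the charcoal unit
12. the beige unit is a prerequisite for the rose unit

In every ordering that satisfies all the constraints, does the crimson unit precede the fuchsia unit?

No

No chain of constraints connects the crimson unit to the fuchsia unit in either direction.
There exist valid orderings with the fuchsia unit before the crimson unit, so the crimson unit is not required to come first.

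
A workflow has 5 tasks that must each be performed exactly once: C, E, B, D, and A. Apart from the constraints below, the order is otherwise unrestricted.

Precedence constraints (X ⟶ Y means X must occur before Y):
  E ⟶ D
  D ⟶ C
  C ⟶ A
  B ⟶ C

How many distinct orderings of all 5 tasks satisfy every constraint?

3

2 tasks have no prerequisites (E, B), so any of them could come first.
Counting all ways to extend the partial order to a total order gives 3.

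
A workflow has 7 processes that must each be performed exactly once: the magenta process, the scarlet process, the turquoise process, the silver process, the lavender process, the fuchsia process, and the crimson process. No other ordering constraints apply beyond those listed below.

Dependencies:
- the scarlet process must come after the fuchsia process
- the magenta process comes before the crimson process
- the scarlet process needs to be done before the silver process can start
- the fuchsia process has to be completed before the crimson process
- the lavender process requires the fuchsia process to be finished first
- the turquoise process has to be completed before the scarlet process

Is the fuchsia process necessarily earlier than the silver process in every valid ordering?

There is a constraint chain the fuchsia process → the scarlet process → the silver process.
So the fuchsia process must precede the silver process in any valid ordering.

Yes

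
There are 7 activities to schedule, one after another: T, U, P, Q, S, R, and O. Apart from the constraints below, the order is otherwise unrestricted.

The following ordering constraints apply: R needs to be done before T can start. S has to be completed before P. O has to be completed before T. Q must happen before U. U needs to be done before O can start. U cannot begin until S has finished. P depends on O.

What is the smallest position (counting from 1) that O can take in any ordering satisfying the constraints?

4

Every activity that must precede O has to come before it. Tracing all chains that end at O, those activities are: U, Q, S — 3 in total.
With 3 mandatory predecessors, the earliest O can sit is position 3+1 = 4, and placing just those 3 first achieves it.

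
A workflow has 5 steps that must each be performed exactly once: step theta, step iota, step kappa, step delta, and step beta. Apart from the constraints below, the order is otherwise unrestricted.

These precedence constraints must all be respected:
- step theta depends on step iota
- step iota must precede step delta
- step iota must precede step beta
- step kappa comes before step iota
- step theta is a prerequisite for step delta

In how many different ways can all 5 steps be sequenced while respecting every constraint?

Only step kappa has no prerequisites, so it must go first.
Systematically extending each partial ordering one step at a time and counting, there are 3 complete orderings.

3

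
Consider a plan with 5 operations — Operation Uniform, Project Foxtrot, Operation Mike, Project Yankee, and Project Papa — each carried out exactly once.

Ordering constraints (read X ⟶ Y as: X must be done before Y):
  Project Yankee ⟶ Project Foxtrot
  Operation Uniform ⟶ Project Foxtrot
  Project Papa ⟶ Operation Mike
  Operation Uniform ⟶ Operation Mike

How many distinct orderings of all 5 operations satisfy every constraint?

16

The operations with no prerequisites are Operation Uniform, Project Yankee, Project Papa; any of them can be placed first.
Systematically extending each partial ordering one operation at a time and counting, there are 16 complete orderings.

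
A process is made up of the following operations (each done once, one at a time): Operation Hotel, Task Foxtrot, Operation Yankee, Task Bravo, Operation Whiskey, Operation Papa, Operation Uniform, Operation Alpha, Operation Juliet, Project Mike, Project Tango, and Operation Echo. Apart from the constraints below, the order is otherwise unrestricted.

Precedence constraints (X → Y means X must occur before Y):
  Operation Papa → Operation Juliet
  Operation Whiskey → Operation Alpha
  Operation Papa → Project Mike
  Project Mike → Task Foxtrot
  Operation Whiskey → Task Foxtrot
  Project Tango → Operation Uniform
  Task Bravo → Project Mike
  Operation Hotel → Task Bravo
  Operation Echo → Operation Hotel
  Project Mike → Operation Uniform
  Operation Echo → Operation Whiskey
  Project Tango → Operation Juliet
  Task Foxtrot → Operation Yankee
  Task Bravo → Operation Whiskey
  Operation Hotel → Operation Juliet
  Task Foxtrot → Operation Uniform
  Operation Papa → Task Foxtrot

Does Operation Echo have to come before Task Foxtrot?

There is a constraint chain Operation Echo → Operation Whiskey → Task Foxtrot.
So Operation Echo must precede Task Foxtrot in any valid ordering.

Yes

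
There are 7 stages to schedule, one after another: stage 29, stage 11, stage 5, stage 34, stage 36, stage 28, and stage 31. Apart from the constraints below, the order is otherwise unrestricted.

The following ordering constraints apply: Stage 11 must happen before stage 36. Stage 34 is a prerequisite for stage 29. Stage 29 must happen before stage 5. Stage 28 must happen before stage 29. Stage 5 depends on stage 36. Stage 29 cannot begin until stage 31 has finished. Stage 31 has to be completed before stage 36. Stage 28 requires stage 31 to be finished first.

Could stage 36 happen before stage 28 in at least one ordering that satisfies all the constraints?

Nothing in the constraints forces stage 28 before stage 36 — there is no chain from stage 28 to stage 36.
So a valid ordering placing stage 36 earlier than stage 28 exists.

Yes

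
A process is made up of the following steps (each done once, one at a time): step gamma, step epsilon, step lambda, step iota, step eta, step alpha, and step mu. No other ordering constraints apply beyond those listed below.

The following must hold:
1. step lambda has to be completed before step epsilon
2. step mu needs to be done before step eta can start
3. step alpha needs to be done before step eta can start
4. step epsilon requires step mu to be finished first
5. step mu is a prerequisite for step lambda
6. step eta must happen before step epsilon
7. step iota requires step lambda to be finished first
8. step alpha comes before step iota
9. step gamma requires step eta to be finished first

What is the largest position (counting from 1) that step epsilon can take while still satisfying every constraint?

7

No constraint forces any step after step epsilon, so it can be placed last, in position 7.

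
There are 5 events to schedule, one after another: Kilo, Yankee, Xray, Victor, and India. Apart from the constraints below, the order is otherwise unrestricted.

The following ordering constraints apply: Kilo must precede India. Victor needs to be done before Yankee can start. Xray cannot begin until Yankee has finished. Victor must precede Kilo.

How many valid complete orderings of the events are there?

Victor is the only event with nothing required before it, so every ordering starts there.
Systematically extending each partial ordering one event at a time and counting, there are 6 complete orderings.

6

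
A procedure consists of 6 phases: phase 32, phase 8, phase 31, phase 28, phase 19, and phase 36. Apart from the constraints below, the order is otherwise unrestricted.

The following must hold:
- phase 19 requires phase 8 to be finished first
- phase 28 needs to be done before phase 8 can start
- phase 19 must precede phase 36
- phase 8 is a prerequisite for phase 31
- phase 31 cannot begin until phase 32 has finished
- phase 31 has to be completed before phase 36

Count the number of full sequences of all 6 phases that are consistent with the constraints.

2 phases have no prerequisites (phase 32, phase 28), so any of them could come first.
Systematically extending each partial ordering one phase at a time and counting, there are 7 complete orderings.

7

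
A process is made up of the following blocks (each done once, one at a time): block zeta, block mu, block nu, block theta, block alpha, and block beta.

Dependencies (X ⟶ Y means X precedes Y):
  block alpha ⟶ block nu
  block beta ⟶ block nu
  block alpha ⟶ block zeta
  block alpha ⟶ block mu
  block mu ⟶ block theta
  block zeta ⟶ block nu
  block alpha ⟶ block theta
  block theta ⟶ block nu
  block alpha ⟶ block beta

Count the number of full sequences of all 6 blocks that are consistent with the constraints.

Block alpha is the only block with nothing required before it, so every ordering starts there.
Counting all ways to extend the partial order to a total order gives 12.

12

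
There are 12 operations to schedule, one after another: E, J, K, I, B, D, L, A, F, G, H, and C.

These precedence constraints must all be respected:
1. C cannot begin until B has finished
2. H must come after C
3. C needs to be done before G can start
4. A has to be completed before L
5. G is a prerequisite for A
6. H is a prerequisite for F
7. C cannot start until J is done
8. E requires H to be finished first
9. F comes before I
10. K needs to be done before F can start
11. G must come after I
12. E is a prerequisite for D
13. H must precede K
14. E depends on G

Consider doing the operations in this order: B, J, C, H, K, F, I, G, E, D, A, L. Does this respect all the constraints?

Going through the constraints one by one, each required predecessor appears earlier in the sequence than its dependent — e.g. C (position 3) is before G (position 8), as required.

Yes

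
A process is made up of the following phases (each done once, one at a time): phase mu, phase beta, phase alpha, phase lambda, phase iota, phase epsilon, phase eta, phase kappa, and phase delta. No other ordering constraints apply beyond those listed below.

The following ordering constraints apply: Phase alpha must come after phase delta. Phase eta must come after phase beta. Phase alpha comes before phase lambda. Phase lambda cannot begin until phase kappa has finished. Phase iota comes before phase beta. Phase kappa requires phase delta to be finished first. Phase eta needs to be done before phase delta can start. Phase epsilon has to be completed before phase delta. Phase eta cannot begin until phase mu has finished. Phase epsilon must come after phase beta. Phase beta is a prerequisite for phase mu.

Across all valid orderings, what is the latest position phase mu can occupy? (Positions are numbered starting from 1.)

Every phase that must follow phase mu has to come after it. Tracing all chains starting from phase mu, those phases are: phase alpha, phase lambda, phase eta, phase kappa, phase delta — 5 in total.
With 5 mandatory successors out of 9 phases total, the latest slot for phase mu is 9−5 = 4, and it's reachable by doing all non-successors before phase mu.

4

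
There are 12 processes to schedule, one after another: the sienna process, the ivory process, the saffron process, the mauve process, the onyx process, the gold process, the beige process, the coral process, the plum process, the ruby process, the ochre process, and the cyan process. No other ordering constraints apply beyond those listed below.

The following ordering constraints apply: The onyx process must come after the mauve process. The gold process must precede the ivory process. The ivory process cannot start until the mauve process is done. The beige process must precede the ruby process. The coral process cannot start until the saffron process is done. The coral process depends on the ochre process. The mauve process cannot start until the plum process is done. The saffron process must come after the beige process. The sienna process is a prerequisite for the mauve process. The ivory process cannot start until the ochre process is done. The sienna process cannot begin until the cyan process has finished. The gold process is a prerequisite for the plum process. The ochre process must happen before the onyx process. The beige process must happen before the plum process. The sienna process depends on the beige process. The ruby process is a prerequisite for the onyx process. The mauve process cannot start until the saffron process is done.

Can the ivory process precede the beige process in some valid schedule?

The constraints give a chain the beige process → the plum process → the mauve process → the ivory process, which forces the beige process before the ivory process.
So no valid ordering can have the ivory process before the beige process.

No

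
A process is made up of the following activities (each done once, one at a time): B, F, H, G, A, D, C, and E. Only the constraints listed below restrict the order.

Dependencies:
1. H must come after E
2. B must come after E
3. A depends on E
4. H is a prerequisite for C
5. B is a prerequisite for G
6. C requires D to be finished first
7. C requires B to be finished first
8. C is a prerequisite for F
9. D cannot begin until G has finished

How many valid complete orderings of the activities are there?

Only E has no prerequisites, so it must go first.
Counting all ways to extend the partial order to a total order gives 28.

28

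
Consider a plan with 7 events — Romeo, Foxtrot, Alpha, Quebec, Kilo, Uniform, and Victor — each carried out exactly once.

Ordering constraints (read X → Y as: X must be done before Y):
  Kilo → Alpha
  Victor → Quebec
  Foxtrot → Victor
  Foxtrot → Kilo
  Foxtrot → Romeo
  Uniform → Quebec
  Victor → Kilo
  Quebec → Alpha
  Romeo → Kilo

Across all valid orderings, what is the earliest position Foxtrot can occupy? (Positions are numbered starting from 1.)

1

Foxtrot has no prerequisites at all, so it can go in position 1.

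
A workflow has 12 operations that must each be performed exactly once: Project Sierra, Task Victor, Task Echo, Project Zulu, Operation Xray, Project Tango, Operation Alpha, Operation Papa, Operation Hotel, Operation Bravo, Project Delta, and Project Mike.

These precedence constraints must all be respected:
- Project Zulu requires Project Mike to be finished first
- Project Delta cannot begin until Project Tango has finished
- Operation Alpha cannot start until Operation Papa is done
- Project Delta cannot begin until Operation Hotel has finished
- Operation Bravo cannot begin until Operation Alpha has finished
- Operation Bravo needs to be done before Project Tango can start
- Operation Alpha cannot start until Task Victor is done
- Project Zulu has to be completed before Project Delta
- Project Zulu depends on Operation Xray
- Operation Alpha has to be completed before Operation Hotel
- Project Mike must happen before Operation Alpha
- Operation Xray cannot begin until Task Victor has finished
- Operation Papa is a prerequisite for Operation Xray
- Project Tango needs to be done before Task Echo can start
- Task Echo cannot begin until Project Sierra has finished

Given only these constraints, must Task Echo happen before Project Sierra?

No

The constraints actually force Project Sierra before Task Echo (via Project Sierra → Task Echo), not the other way around.
So Task Echo does not have to come before Project Sierra — it cannot.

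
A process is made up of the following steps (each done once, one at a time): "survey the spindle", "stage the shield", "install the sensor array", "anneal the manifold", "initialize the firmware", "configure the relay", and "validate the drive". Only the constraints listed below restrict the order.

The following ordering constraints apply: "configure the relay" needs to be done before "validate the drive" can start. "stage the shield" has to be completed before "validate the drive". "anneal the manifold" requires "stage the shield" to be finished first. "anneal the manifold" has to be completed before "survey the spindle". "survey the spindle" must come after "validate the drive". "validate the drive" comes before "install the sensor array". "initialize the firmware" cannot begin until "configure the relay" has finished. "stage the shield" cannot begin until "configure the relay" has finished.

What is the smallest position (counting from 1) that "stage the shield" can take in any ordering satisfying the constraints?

2

The only step forced before "stage the shield" (directly or transitively) is "configure the relay".
With 1 mandatory predecessor, the earliest "stage the shield" can sit is position 1+1 = 2, and placing just that one first achieves it.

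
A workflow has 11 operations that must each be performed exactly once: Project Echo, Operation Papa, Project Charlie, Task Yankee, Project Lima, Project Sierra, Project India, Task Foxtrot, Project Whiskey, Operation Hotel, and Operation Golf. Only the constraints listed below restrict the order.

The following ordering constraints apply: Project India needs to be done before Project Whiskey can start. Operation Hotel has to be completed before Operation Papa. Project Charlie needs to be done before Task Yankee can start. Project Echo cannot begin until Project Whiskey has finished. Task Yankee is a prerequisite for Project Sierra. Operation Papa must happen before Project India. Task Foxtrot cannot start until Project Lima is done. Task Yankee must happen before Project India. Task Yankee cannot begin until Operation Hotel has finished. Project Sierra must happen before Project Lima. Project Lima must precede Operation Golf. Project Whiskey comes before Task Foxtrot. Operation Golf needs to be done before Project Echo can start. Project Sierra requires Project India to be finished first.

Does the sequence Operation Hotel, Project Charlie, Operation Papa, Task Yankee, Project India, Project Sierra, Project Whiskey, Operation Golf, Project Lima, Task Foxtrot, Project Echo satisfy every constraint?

No

The sequence places Operation Golf ahead of Project Lima.
But one of the constraints requires Project Lima before Operation Golf, so this ordering violates it.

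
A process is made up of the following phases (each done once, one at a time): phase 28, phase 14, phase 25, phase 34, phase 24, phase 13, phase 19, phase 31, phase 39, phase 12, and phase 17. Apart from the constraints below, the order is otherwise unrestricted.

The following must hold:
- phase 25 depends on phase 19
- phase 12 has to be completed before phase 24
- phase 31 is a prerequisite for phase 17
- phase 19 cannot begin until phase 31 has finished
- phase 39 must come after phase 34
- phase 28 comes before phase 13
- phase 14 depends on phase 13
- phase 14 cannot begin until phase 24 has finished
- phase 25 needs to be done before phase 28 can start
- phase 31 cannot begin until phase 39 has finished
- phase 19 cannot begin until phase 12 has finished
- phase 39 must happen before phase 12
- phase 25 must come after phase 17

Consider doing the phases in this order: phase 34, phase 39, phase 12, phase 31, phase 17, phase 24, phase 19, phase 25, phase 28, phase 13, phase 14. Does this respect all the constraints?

Yes

Checking each listed constraint against this order: for instance, phase 24 is in position 6 and phase 14 in position 11, so that constraint holds — and the remaining constraints check out the same way.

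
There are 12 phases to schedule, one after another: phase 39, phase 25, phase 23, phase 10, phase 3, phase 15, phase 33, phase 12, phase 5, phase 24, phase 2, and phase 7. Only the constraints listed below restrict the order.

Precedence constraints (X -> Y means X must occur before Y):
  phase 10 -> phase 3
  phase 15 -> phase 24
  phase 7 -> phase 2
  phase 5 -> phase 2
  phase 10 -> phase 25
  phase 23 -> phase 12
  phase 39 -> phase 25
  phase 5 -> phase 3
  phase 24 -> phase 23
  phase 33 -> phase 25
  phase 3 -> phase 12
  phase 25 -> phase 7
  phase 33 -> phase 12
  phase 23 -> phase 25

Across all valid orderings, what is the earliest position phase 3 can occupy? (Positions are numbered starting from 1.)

3

Working backwards through the constraints from phase 3, its full set of required predecessors is phase 10, phase 5 — 2 of them.
With 2 mandatory predecessors, the earliest phase 3 can sit is position 2+1 = 3, and placing just those 2 first achieves it.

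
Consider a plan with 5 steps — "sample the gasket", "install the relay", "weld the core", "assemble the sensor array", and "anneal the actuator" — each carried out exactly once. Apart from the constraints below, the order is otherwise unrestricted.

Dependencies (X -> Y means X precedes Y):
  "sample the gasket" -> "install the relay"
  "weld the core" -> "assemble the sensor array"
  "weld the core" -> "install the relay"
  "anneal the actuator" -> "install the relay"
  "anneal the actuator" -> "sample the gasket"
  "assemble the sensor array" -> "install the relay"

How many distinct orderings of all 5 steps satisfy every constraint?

6

The steps with no prerequisites are "weld the core", "anneal the actuator"; any of them can be placed first.
Enumerating by repeatedly choosing an available step (one whose prerequisites are all placed) gives 6 distinct complete orderings.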